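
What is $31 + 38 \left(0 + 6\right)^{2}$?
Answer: $1399$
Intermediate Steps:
$31 + 38 \left(0 + 6\right)^{2} = 31 + 38 \cdot 6^{2} = 31 + 38 \cdot 36 = 31 + 1368 = 1399$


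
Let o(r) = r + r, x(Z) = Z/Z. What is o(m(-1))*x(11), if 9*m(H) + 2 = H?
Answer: -2/3 ≈ -0.66667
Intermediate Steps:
m(H) = -2/9 + H/9
x(Z) = 1
o(r) = 2*r
o(m(-1))*x(11) = (2*(-2/9 + (1/9)*(-1)))*1 = (2*(-2/9 - 1/9))*1 = (2*(-1/3))*1 = -2/3*1 = -2/3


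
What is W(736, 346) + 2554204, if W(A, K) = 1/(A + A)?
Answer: 3759788289/1472 ≈ 2.5542e+6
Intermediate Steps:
W(A, K) = 1/(2*A)
W(736, 346) + 2554204 = (1/2)/736 + 2554204 = (1/2)*(1/736) + 2554204 = 1/1472 + 2554204 = 3759788289/1472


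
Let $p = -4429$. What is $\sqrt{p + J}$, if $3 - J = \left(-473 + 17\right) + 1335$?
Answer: $i \sqrt{5305} \approx 72.835 i$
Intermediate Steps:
$J = -876$ ($J = 3 - \left(\left(-473 + 17\right) + 1335\right) = 3 - \left(-456 + 1335\right) = 3 - 879 = -876$)
$\sqrt{p + J} = \sqrt{-4429 - 876} = \sqrt{-5305} = i \sqrt{5305}$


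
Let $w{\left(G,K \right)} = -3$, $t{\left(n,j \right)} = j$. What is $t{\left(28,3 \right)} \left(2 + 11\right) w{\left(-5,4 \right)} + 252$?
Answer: $135$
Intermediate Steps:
$t{\left(28,3 \right)} \left(2 + 11\right) w{\left(-5,4 \right)} + 252 = 3 \left(2 + 11\right) \left(-3\right) + 252 = 3 \cdot 13 \left(-3\right) + 252 = 3 \left(-39\right) + 252 = -117 + 252 = 135$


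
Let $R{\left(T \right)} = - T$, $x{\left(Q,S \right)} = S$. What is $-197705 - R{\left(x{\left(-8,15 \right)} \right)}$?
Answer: $-197690$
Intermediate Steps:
$-197705 - R{\left(x{\left(-8,15 \right)} \right)} = -197705 - \left(-1\right) 15 = -197705 - -15 = -197705 + 15 = -197690$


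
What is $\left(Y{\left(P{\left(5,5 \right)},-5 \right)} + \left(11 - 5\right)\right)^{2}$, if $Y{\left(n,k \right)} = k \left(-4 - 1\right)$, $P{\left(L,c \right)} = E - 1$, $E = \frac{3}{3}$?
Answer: $961$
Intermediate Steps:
$E = 1$ ($E = 3 \cdot \frac{1}{3} = 1$)
$P{\left(L,c \right)} = 0$ ($P{\left(L,c \right)} = 1 - 1 = 0$)
$Y{\left(n,k \right)} = - 5 k$ ($Y{\left(n,k \right)} = k \left(-5\right) = - 5 k$)
$\left(Y{\left(P{\left(5,5 \right)},-5 \right)} + \left(11 - 5\right)\right)^{2} = \left(\left(-5\right) \left(-5\right) + \left(11 - 5\right)\right)^{2} = \left(25 + \left(11 - 5\right)\right)^{2} = \left(25 + 6\right)^{2} = 31^{2} = 961$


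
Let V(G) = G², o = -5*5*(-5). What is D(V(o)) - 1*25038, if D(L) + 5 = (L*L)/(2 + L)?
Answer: -147206336/15627 ≈ -9420.0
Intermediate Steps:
o = 125 (o = -25*(-5) = 125)
D(L) = -5 + L²/(2 + L) (D(L) = -5 + (L*L)/(2 + L) = -5 + L²/(2 + L))
D(V(o)) - 1*25038 = (-10 + (125²)² - 5*125²)/(2 + 125²) - 1*25038 = (-10 + 15625² - 5*15625)/(2 + 15625) - 25038 = (-10 + 244140625 - 78125)/15627 - 25038 = (1/15627)*244062490 - 25038 = 244062490/15627 - 25038 = -147206336/15627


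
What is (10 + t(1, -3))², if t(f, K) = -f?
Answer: 81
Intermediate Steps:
(10 + t(1, -3))² = (10 - 1*1)² = (10 - 1)² = 9² = 81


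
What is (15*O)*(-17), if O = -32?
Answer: 8160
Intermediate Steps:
(15*O)*(-17) = (15*(-32))*(-17) = -480*(-17) = 8160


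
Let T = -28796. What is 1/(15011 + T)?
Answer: -1/13785 ≈ -7.2543e-5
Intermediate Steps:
1/(15011 + T) = 1/(15011 - 28796) = 1/(-13785) = -1/13785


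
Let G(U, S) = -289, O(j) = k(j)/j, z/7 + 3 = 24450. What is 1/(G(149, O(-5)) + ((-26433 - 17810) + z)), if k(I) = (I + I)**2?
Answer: 1/126597 ≈ 7.8991e-6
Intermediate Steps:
k(I) = 4*I**2 (k(I) = (2*I)**2 = 4*I**2)
z = 171129 (z = -21 + 7*24450 = -21 + 171150 = 171129)
O(j) = 4*j (O(j) = (4*j**2)/j = 4*j)
1/(G(149, O(-5)) + ((-26433 - 17810) + z)) = 1/(-289 + ((-26433 - 17810) + 171129)) = 1/(-289 + (-44243 + 171129)) = 1/(-289 + 126886) = 1/126597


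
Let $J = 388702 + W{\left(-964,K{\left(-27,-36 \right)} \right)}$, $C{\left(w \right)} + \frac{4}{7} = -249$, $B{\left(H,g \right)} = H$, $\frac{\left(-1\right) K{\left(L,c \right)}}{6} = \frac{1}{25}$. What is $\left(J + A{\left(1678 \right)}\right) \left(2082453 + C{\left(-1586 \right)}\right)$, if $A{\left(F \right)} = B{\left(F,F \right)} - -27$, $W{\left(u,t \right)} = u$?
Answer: $\frac{5676296848832}{7} \approx 8.109 \cdot 10^{11}$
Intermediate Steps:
$K{\left(L,c \right)} = - \frac{6}{25}$
$C{\left(w \right)} = - \frac{1747}{7}$ ($C{\left(w \right)} = - \frac{4}{7} - 249 = - \frac{1747}{7}$)
$A{\left(F \right)} = 27 + F$ ($A{\left(F \right)} = F - -27 = F + 27 = 27 + F$)
$J = 387738$ ($J = 388702 - 964 = 387738$)
$\left(J + A{\left(1678 \right)}\right) \left(2082453 + C{\left(-1586 \right)}\right) = \left(387738 + \left(27 + 1678\right)\right) \left(2082453 - \frac{1747}{7}\right) = \left(387738 + 1705\right) \frac{14575424}{7} = 389443 \cdot \frac{14575424}{7} = \frac{5676296848832}{7}$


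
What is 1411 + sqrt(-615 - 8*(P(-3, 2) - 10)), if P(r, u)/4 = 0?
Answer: 1411 + I*sqrt(535) ≈ 1411.0 + 23.13*I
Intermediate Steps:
P(r, u) = 0 (P(r, u) = 4*0 = 0)
1411 + sqrt(-615 - 8*(P(-3, 2) - 10)) = 1411 + sqrt(-615 - 8*(0 - 10)) = 1411 + sqrt(-615 - 8*(-10)) = 1411 + sqrt(-615 + 80) = 1411 + sqrt(-535) = 1411 + I*sqrt(535)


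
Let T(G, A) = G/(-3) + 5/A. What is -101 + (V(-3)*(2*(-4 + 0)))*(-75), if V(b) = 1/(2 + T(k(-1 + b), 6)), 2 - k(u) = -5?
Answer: 1099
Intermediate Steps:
k(u) = 7 (k(u) = 2 - 1*(-5) = 2 + 5 = 7)
T(G, A) = 5/A - G/3 (T(G, A) = G*(-⅓) + 5/A = -G/3 + 5/A = 5/A - G/3)
V(b) = 2 (V(b) = 1/(2 + (5/6 - ⅓*7)) = 1/(2 + (5*(⅙) - 7/3)) = 1/(2 + (⅚ - 7/3)) = 1/(2 - 3/2) = 1/(½) = 2)
-101 + (V(-3)*(2*(-4 + 0)))*(-75) = -101 + (2*(2*(-4 + 0)))*(-75) = -101 + (2*(2*(-4)))*(-75) = -101 + (2*(-8))*(-75) = -101 - 16*(-75) = -101 + 1200 = 1099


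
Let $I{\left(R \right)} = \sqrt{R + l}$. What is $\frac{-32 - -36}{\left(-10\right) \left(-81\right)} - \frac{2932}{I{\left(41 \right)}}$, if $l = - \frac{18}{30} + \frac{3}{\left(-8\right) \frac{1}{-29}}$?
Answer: $\frac{2}{405} - \frac{5864 \sqrt{20510}}{2051} \approx -409.45$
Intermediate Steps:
$l = \frac{411}{40}$ ($l = \left(-18\right) \frac{1}{30} + \frac{3}{\left(-8\right) \left(- \frac{1}{29}\right)} = - \frac{3}{5} + \frac{3}{\frac{8}{29}} = - \frac{3}{5} + 3 \cdot \frac{29}{8} = - \frac{3}{5} + \frac{87}{8} = \frac{411}{40} \approx 10.275$)
$I{\left(R \right)} = \sqrt{\frac{411}{40} + R}$ ($I{\left(R \right)} = \sqrt{R + \frac{411}{40}} = \sqrt{\frac{411}{40} + R}$)
$\frac{-32 - -36}{\left(-10\right) \left(-81\right)} - \frac{2932}{I{\left(41 \right)}} = \frac{-32 - -36}{\left(-10\right) \left(-81\right)} - \frac{2932}{\frac{1}{20} \sqrt{4110 + 400 \cdot 41}} = \frac{-32 + 36}{810} - \frac{2932}{\frac{1}{20} \sqrt{4110 + 16400}} = 4 \cdot \frac{1}{810} - \frac{2932}{\frac{1}{20} \sqrt{20510}} = \frac{2}{405} - 2932 \frac{2 \sqrt{20510}}{2051} = \frac{2}{405} - \frac{5864 \sqrt{20510}}{2051}$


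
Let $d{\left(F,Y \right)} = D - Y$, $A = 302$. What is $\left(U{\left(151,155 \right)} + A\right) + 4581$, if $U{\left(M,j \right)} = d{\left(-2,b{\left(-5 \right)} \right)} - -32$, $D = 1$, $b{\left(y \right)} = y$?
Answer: $4921$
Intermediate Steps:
$d{\left(F,Y \right)} = 1 - Y$
$U{\left(M,j \right)} = 38$ ($U{\left(M,j \right)} = \left(1 - -5\right) - -32 = \left(1 + 5\right) + 32 = 6 + 32 = 38$)
$\left(U{\left(151,155 \right)} + A\right) + 4581 = \left(38 + 302\right) + 4581 = 340 + 4581 = 4921$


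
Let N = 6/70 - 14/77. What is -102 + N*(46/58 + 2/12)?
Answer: -6839159/66990 ≈ -102.09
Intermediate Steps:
N = -37/385 (N = 6*(1/70) - 14*1/77 = 3/35 - 2/11 = -37/385 ≈ -0.096104)
-102 + N*(46/58 + 2/12) = -102 - 37*(46/58 + 2/12)/385 = -102 - 37*(46*(1/58) + 2*(1/12))/385 = -102 - 37*(23/29 + ⅙)/385 = -102 - 37/385*167/174 = -102 - 6179/66990 = -6839159/66990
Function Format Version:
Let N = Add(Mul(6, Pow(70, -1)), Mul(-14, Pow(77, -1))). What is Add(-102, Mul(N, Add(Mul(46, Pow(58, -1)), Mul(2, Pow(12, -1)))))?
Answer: Rational(-6839159, 66990) ≈ -102.09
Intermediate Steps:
N = Rational(-37, 385) (N = Add(Mul(6, Rational(1, 70)), Mul(-14, Rational(1, 77))) = Add(Rational(3, 35), Rational(-2, 11)) = Rational(-37, 385) ≈ -0.096104)
Add(-102, Mul(N, Add(Mul(46, Pow(58, -1)), Mul(2, Pow(12, -1))))) = Add(-102, Mul(Rational(-37, 385), Add(Mul(46, Pow(58, -1)), Mul(2, Pow(12, -1))))) = Add(-102, Mul(Rational(-37, 385), Add(Mul(46, Rational(1, 58)), Mul(2, Rational(1, 12))))) = Add(-102, Mul(Rational(-37, 385), Add(Rational(23, 29), Rational(1, 6)))) = Add(-102, Mul(Rational(-37, 385), Rational(167, 174))) = Add(-102, Rational(-6179, 66990)) = Rational(-6839159, 66990)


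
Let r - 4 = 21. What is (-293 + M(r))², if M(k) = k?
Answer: 71824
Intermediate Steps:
r = 25 (r = 4 + 21 = 25)
(-293 + M(r))² = (-293 + 25)² = (-268)² = 71824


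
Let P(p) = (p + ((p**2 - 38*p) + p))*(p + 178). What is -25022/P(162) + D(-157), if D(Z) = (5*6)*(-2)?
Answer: -208214911/3470040 ≈ -60.004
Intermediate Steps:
P(p) = (178 + p)*(p**2 - 36*p) (P(p) = (p + (p**2 - 37*p))*(178 + p) = (p**2 - 36*p)*(178 + p) = (178 + p)*(p**2 - 36*p))
D(Z) = -60 (D(Z) = 30*(-2) = -60)
-25022/P(162) + D(-157) = -25022*1/(162*(-6408 + 162**2 + 142*162)) - 60 = -25022*1/(162*(-6408 + 26244 + 23004)) - 60 = -25022/(162*42840) - 60 = -25022/6940080 - 60 = -25022*1/6940080 - 60 = -12511/3470040 - 60 = -208214911/3470040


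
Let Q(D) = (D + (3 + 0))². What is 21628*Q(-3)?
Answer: 0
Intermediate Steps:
Q(D) = (3 + D)² (Q(D) = (D + 3)² = (3 + D)²)
21628*Q(-3) = 21628*(3 - 3)² = 21628*0² = 21628*0 = 0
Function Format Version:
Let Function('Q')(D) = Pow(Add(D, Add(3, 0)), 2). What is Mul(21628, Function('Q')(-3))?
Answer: 0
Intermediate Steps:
Function('Q')(D) = Pow(Add(3, D), 2) (Function('Q')(D) = Pow(Add(D, 3), 2) = Pow(Add(3, D), 2))
Mul(21628, Function('Q')(-3)) = Mul(21628, Pow(Add(3, -3), 2)) = Mul(21628, Pow(0, 2)) = Mul(21628, 0) = 0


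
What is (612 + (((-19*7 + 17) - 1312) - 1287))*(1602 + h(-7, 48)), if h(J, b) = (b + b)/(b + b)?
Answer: -3371109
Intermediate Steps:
h(J, b) = 1 (h(J, b) = (2*b)/((2*b)) = (2*b)*(1/(2*b)) = 1)
(612 + (((-19*7 + 17) - 1312) - 1287))*(1602 + h(-7, 48)) = (612 + (((-19*7 + 17) - 1312) - 1287))*(1602 + 1) = (612 + (((-133 + 17) - 1312) - 1287))*1603 = (612 + ((-116 - 1312) - 1287))*1603 = (612 + (-1428 - 1287))*1603 = (612 - 2715)*1603 = -2103*1603 = -3371109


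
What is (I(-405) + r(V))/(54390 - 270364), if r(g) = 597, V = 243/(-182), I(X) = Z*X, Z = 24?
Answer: 9123/215974 ≈ 0.042241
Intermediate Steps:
I(X) = 24*X
V = -243/182 (V = 243*(-1/182) = -243/182 ≈ -1.3352)
(I(-405) + r(V))/(54390 - 270364) = (24*(-405) + 597)/(54390 - 270364) = (-9720 + 597)/(-215974) = -9123*(-1/215974) = 9123/215974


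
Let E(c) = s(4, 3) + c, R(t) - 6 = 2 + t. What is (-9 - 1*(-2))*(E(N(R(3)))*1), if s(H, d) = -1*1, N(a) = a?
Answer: -70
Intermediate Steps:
R(t) = 8 + t (R(t) = 6 + (2 + t) = 8 + t)
s(H, d) = -1
E(c) = -1 + c
(-9 - 1*(-2))*(E(N(R(3)))*1) = (-9 - 1*(-2))*((-1 + (8 + 3))*1) = (-9 + 2)*((-1 + 11)*1) = -70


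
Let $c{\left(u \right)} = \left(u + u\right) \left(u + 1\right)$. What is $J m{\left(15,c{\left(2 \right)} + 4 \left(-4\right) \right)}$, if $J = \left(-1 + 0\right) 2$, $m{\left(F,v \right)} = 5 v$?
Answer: $40$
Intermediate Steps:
$c{\left(u \right)} = 2 u \left(1 + u\right)$
$J = -2$ ($J = \left(-1\right) 2 = -2$)
$J m{\left(15,c{\left(2 \right)} + 4 \left(-4\right) \right)} = - 2 \cdot 5 \left(2 \cdot 2 \left(1 + 2\right) + 4 \left(-4\right)\right) = - 2 \cdot 5 \left(2 \cdot 2 \cdot 3 - 16\right) = - 2 \cdot 5 \left(12 - 16\right) = - 2 \cdot 5 \left(-4\right) = \left(-2\right) \left(-20\right) = 40$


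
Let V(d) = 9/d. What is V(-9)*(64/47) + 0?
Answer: -64/47 ≈ -1.3617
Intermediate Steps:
V(-9)*(64/47) + 0 = (9/(-9))*(64/47) + 0 = (9*(-⅑))*(64*(1/47)) + 0 = -1*64/47 + 0 = -64/47 + 0 = -64/47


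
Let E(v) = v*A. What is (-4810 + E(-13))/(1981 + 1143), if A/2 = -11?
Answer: -1131/781 ≈ -1.4481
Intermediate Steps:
A = -22 (A = 2*(-11) = -22)
E(v) = -22*v (E(v) = v*(-22) = -22*v)
(-4810 + E(-13))/(1981 + 1143) = (-4810 - 22*(-13))/(1981 + 1143) = (-4810 + 286)/3124 = -4524*1/3124 = -1131/781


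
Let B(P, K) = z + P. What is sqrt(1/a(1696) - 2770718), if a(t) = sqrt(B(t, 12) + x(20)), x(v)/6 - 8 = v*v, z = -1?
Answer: sqrt(-47557847804382 + 4143*sqrt(4143))/4143 ≈ 1664.5*I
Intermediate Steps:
B(P, K) = -1 + P
x(v) = 48 + 6*v**2 (x(v) = 48 + 6*(v*v) = 48 + 6*v**2)
a(t) = sqrt(2447 + t) (a(t) = sqrt((-1 + t) + (48 + 6*20**2)) = sqrt((-1 + t) + (48 + 6*400)) = sqrt((-1 + t) + (48 + 2400)) = sqrt((-1 + t) + 2448) = sqrt(2447 + t))
sqrt(1/a(1696) - 2770718) = sqrt(1/(sqrt(2447 + 1696)) - 2770718) = sqrt(1/(sqrt(4143)) - 2770718) = sqrt(sqrt(4143)/4143 - 2770718) = sqrt(-2770718 + sqrt(4143)/4143)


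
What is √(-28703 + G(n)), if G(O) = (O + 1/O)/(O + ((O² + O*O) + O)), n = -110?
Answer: I*√16505387239218/23980 ≈ 169.42*I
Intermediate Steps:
G(O) = (O + 1/O)/(2*O + 2*O²) (G(O) = (O + 1/O)/(O + ((O² + O²) + O)) = (O + 1/O)/(O + (2*O² + O)) = (O + 1/O)/(O + (O + 2*O²)) = (O + 1/O)/(2*O + 2*O²))
√(-28703 + G(n)) = √(-28703 + (½)*(1 + (-110)²)/((-110)²*(1 - 110))) = √(-28703 + (½)*(1/12100)*(1 + 12100)/(-109)) = √(-28703 + (½)*(1/12100)*(-1/109)*12101) = √(-28703 - 12101/2637800) = √(-75712785501/2637800) = I*√16505387239218/23980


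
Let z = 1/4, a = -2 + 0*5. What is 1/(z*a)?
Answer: -2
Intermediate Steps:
a = -2 (a = -2 + 0 = -2)
z = 1/4 ≈ 0.25000
1/(z*a) = 1/((1/4)*(-2)) = 1/(-1/2) = -2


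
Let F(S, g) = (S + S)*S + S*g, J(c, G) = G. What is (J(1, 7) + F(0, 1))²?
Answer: 49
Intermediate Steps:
F(S, g) = 2*S² + S*g (F(S, g) = (2*S)*S + S*g = 2*S² + S*g)
(J(1, 7) + F(0, 1))² = (7 + 0*(1 + 2*0))² = (7 + 0*(1 + 0))² = (7 + 0*1)² = (7 + 0)² = 7² = 49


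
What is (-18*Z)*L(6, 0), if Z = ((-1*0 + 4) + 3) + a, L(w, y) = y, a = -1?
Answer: 0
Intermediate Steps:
Z = 6 (Z = ((-1*0 + 4) + 3) - 1 = ((0 + 4) + 3) - 1 = (4 + 3) - 1 = 7 - 1 = 6)
(-18*Z)*L(6, 0) = -18*6*0 = -108*0 = 0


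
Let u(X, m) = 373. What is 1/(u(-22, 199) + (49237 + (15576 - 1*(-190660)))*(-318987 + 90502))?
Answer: -1/58371748032 ≈ -1.7132e-11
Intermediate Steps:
1/(u(-22, 199) + (49237 + (15576 - 1*(-190660)))*(-318987 + 90502)) = 1/(373 + (49237 + (15576 - 1*(-190660)))*(-318987 + 90502)) = 1/(373 + (49237 + (15576 + 190660))*(-228485)) = 1/(373 + (49237 + 206236)*(-228485)) = 1/(373 + 255473*(-228485)) = 1/(373 - 58371748405) = 1/(-58371748032) = -1/58371748032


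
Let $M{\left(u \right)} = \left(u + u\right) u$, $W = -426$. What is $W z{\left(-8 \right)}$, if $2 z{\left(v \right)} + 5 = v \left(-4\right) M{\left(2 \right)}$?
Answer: $-53463$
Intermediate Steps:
$M{\left(u \right)} = 2 u^{2}$ ($M{\left(u \right)} = 2 u u = 2 u^{2}$)
$z{\left(v \right)} = - \frac{5}{2} - 16 v$ ($z{\left(v \right)} = - \frac{5}{2} + \frac{v \left(-4\right) 2 \cdot 2^{2}}{2} = - \frac{5}{2} + \frac{- 4 v 2 \cdot 4}{2} = - \frac{5}{2} + \frac{- 4 v 8}{2} = - \frac{5}{2} + \frac{\left(-32\right) v}{2} = - \frac{5}{2} - 16 v$)
$W z{\left(-8 \right)} = - 426 \left(- \frac{5}{2} - -128\right) = - 426 \left(- \frac{5}{2} + 128\right) = \left(-426\right) \frac{251}{2} = -53463$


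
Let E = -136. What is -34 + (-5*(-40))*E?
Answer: -27234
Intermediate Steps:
-34 + (-5*(-40))*E = -34 - 5*(-40)*(-136) = -34 + 200*(-136) = -34 - 27200 = -27234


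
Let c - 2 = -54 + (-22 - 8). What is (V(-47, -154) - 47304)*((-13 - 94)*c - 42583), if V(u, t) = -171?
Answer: 1605082275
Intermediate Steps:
c = -82 (c = 2 + (-54 + (-22 - 8)) = 2 + (-54 - 30) = 2 - 84 = -82)
(V(-47, -154) - 47304)*((-13 - 94)*c - 42583) = (-171 - 47304)*((-13 - 94)*(-82) - 42583) = -47475*(-107*(-82) - 42583) = -47475*(8774 - 42583) = -47475*(-33809) = 1605082275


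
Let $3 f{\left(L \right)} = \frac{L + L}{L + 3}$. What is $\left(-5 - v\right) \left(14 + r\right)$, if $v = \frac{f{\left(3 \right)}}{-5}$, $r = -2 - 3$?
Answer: $- \frac{222}{5} \approx -44.4$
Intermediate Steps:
$f{\left(L \right)} = \frac{2 L}{3 \left(3 + L\right)}$ ($f{\left(L \right)} = \frac{\left(L + L\right) \frac{1}{L + 3}}{3} = \frac{2 L \frac{1}{3 + L}}{3} = \frac{2 L}{3 \left(3 + L\right)}$)
$r = -5$ ($r = -2 - 3 = -5$)
$v = - \frac{1}{15}$ ($v = \frac{\frac{2}{3} \cdot 3 \frac{1}{3 + 3}}{-5} = \frac{2}{3} \cdot 3 \cdot \frac{1}{6} \left(- \frac{1}{5}\right) = \frac{1}{3} \left(- \frac{1}{5}\right) = - \frac{1}{15} \approx -0.066667$)
$\left(-5 - v\right) \left(14 + r\right) = \left(-5 - - \frac{1}{15}\right) \left(14 - 5\right) = \left(-5 + \frac{1}{15}\right) 9 = \left(- \frac{74}{15}\right) 9 = - \frac{222}{5}$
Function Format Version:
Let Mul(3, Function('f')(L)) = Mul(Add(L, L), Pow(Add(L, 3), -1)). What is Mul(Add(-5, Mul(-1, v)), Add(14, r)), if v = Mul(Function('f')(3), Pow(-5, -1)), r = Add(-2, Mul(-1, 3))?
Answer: Rational(-222, 5) ≈ -44.400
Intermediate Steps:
Function('f')(L) = Mul(Rational(2, 3), L, Pow(Add(3, L), -1)) (Function('f')(L) = Mul(Rational(1, 3), Mul(Add(L, L), Pow(Add(L, 3), -1))) = Mul(Rational(1, 3), Mul(Mul(2, L), Pow(Add(3, L), -1))) = Mul(Rational(1, 3), Mul(2, L, Pow(Add(3, L), -1))) = Mul(Rational(2, 3), L, Pow(Add(3, L), -1)))
r = -5 (r = Add(-2, -3) = -5)
v = Rational(-1, 15) (v = Mul(Mul(Rational(2, 3), 3, Pow(Add(3, 3), -1)), Pow(-5, -1)) = Mul(Mul(Rational(2, 3), 3, Pow(6, -1)), Rational(-1, 5)) = Mul(Mul(Rational(2, 3), 3, Rational(1, 6)), Rational(-1, 5)) = Mul(Rational(1, 3), Rational(-1, 5)) = Rational(-1, 15) ≈ -0.066667)
Mul(Add(-5, Mul(-1, v)), Add(14, r)) = Mul(Add(-5, Mul(-1, Rational(-1, 15))), Add(14, -5)) = Mul(Add(-5, Rational(1, 15)), 9) = Mul(Rational(-74, 15), 9) = Rational(-222, 5)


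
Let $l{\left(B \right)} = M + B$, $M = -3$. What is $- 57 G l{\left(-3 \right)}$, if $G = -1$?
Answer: $-342$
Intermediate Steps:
$l{\left(B \right)} = -3 + B$
$- 57 G l{\left(-3 \right)} = \left(-57\right) \left(-1\right) \left(-3 - 3\right) = 57 \left(-6\right) = -342$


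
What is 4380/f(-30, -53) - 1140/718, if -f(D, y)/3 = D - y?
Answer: -537250/8257 ≈ -65.066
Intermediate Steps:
f(D, y) = -3*D + 3*y (f(D, y) = -3*(D - y) = -3*D + 3*y)
4380/f(-30, -53) - 1140/718 = 4380/(-3*(-30) + 3*(-53)) - 1140/718 = 4380/(90 - 159) - 1140*1/718 = 4380/(-69) - 570/359 = 4380*(-1/69) - 570/359 = -1460/23 - 570/359 = -537250/8257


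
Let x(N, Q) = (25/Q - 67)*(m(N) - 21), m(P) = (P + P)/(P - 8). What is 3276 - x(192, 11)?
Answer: 519108/253 ≈ 2051.8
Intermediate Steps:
m(P) = 2*P/(-8 + P) (m(P) = (2*P)/(-8 + P) = 2*P/(-8 + P))
x(N, Q) = (-67 + 25/Q)*(-21 + 2*N/(-8 + N)) (x(N, Q) = (25/Q - 67)*(2*N/(-8 + N) - 21) = (-67 + 25/Q)*(-21 + 2*N/(-8 + N)))
3276 - x(192, 11) = 3276 - (4200 - 475*192 - 67*11*(168 - 19*192))/(11*(-8 + 192)) = 3276 - (4200 - 91200 - 67*11*(168 - 3648))/(11*184) = 3276 - (4200 - 91200 - 67*11*(-3480))/(11*184) = 3276 - (4200 - 91200 + 2564760)/(11*184) = 3276 - 2477760/(11*184) = 3276 - 1*309720/253 = 3276 - 309720/253 = 519108/253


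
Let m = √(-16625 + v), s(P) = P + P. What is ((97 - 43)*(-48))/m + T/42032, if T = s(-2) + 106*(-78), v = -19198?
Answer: -517/2627 + 864*I*√35823/11941 ≈ -0.1968 + 13.695*I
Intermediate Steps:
s(P) = 2*P
m = I*√35823 (m = √(-16625 - 19198) = √(-35823) = I*√35823 ≈ 189.27*I)
T = -8272 (T = 2*(-2) + 106*(-78) = -4 - 8268 = -8272)
((97 - 43)*(-48))/m + T/42032 = ((97 - 43)*(-48))/((I*√35823)) - 8272/42032 = (54*(-48))*(-I*√35823/35823) - 8272*1/42032 = -(-864)*I*√35823/11941 - 517/2627 = 864*I*√35823/11941 - 517/2627 = -517/2627 + 864*I*√35823/11941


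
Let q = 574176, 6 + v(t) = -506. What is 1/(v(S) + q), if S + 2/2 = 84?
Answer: 1/573664 ≈ 1.7432e-6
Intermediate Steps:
S = 83 (S = -1 + 84 = 83)
v(t) = -512 (v(t) = -6 - 506 = -512)
1/(v(S) + q) = 1/(-512 + 574176) = 1/573664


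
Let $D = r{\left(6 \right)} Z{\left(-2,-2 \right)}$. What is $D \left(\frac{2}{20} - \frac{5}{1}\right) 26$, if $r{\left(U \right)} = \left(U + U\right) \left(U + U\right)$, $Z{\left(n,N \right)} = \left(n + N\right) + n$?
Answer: $\frac{550368}{5} \approx 1.1007 \cdot 10^{5}$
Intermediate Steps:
$Z{\left(n,N \right)} = N + 2 n$ ($Z{\left(n,N \right)} = \left(N + n\right) + n = N + 2 n$)
$r{\left(U \right)} = 4 U^{2}$ ($r{\left(U \right)} = 2 U 2 U = 4 U^{2}$)
$D = -864$ ($D = 4 \cdot 6^{2} \left(-2 + 2 \left(-2\right)\right) = 4 \cdot 36 \left(-2 - 4\right) = 144 \left(-6\right) = -864$)
$D \left(\frac{2}{20} - \frac{5}{1}\right) 26 = - 864 \left(\frac{2}{20} - \frac{5}{1}\right) 26 = - 864 \left(2 \cdot \frac{1}{20} - 5\right) 26 = - 864 \left(\frac{1}{10} - 5\right) 26 = \left(-864\right) \left(- \frac{49}{10}\right) 26 = \frac{21168}{5} \cdot 26 = \frac{550368}{5}$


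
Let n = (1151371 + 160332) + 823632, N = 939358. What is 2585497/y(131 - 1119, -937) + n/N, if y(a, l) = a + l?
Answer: -346370967293/258323450 ≈ -1340.8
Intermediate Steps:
n = 2135335 (n = 1311703 + 823632 = 2135335)
2585497/y(131 - 1119, -937) + n/N = 2585497/((131 - 1119) - 937) + 2135335/939358 = 2585497/(-988 - 937) + 2135335*(1/939358) = 2585497/(-1925) + 2135335/939358 = 2585497*(-1/1925) + 2135335/939358 = -2585497/1925 + 2135335/939358 = -346370967293/258323450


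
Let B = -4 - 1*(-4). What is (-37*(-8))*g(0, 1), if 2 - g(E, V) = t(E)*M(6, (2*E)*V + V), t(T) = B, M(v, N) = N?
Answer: 592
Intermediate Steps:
B = 0 (B = -4 + 4 = 0)
t(T) = 0
g(E, V) = 2 (g(E, V) = 2 - 0*((2*E)*V + V) = 2 - 0*(2*E*V + V) = 2 - 0*(V + 2*E*V) = 2 - 1*0 = 2 + 0 = 2)
(-37*(-8))*g(0, 1) = -37*(-8)*2 = 296*2 = 592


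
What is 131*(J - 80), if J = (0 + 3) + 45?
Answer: -4192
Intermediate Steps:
J = 48 (J = 3 + 45 = 48)
131*(J - 80) = 131*(48 - 80) = 131*(-32) = -4192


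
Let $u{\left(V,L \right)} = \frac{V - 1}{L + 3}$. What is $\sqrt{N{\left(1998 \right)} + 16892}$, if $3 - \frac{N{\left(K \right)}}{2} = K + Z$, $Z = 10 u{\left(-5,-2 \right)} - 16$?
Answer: $\sqrt{13054} \approx 114.25$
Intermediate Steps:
$u{\left(V,L \right)} = \frac{-1 + V}{3 + L}$
$Z = -76$ ($Z = 10 \frac{-1 - 5}{3 - 2} - 16 = 10 \cdot 1^{-1} \left(-6\right) - 16 = 10 \cdot 1 \left(-6\right) - 16 = 10 \left(-6\right) - 16 = -60 - 16 = -76$)
$N{\left(K \right)} = 158 - 2 K$ ($N{\left(K \right)} = 6 - 2 \left(K - 76\right) = 6 - 2 \left(-76 + K\right) = 6 - \left(-152 + 2 K\right) = 158 - 2 K$)
$\sqrt{N{\left(1998 \right)} + 16892} = \sqrt{\left(158 - 3996\right) + 16892} = \sqrt{-3838 + 16892} = \sqrt{13054}$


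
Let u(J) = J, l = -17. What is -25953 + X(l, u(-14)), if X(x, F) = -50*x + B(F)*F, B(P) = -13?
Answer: -24921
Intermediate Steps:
X(x, F) = -50*x - 13*F
-25953 + X(l, u(-14)) = -25953 + (-50*(-17) - 13*(-14)) = -25953 + (850 + 182) = -25953 + 1032 = -24921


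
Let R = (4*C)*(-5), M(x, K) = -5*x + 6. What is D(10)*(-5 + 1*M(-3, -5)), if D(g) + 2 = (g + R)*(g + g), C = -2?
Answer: 15968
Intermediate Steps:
M(x, K) = 6 - 5*x
R = 40 (R = (4*(-2))*(-5) = -8*(-5) = 40)
D(g) = -2 + 2*g*(40 + g) (D(g) = -2 + (g + 40)*(g + g) = -2 + (40 + g)*(2*g) = -2 + 2*g*(40 + g))
D(10)*(-5 + 1*M(-3, -5)) = (-2 + 2*10² + 80*10)*(-5 + 1*(6 - 5*(-3))) = (-2 + 2*100 + 800)*(-5 + 1*(6 + 15)) = (-2 + 200 + 800)*(-5 + 1*21) = 998*(-5 + 21) = 998*16 = 15968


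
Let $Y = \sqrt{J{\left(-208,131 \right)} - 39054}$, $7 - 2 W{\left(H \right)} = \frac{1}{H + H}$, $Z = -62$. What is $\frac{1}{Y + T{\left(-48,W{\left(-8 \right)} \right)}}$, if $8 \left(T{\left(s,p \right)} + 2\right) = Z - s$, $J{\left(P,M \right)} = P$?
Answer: $- \frac{60}{628417} - \frac{16 i \sqrt{39262}}{628417} \approx -9.5478 \cdot 10^{-5} - 0.005045 i$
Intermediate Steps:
$W{\left(H \right)} = \frac{7}{2} - \frac{1}{4 H}$ ($W{\left(H \right)} = \frac{7}{2} - \frac{1}{2 \left(H + H\right)} = \frac{7}{2} - \frac{1}{2 \cdot 2 H} = \frac{7}{2} - \frac{\frac{1}{2} \frac{1}{H}}{2} = \frac{7}{2} - \frac{1}{4 H}$)
$T{\left(s,p \right)} = - \frac{39}{4} - \frac{s}{8}$ ($T{\left(s,p \right)} = -2 + \frac{-62 - s}{8} = -2 - \left(\frac{31}{4} + \frac{s}{8}\right) = - \frac{39}{4} - \frac{s}{8}$)
$Y = i \sqrt{39262}$ ($Y = \sqrt{-208 - 39054} = \sqrt{-39262} = i \sqrt{39262} \approx 198.15 i$)
$\frac{1}{Y + T{\left(-48,W{\left(-8 \right)} \right)}} = \frac{1}{i \sqrt{39262} - \frac{15}{4}} = \frac{1}{- \frac{15}{4} + i \sqrt{39262}}$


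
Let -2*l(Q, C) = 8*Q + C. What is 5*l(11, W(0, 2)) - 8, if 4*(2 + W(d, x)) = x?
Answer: -897/4 ≈ -224.25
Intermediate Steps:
W(d, x) = -2 + x/4
l(Q, C) = -4*Q - C/2 (l(Q, C) = -(8*Q + C)/2 = -(C + 8*Q)/2 = -4*Q - C/2)
5*l(11, W(0, 2)) - 8 = 5*(-4*11 - (-2 + (¼)*2)/2) - 8 = 5*(-44 - (-2 + ½)/2) - 8 = 5*(-44 - ½*(-3/2)) - 8 = 5*(-44 + ¾) - 8 = 5*(-173/4) - 8 = -865/4 - 8 = -897/4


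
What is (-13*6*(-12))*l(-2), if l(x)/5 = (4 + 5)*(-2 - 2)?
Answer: -168480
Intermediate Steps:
l(x) = -180 (l(x) = 5*((4 + 5)*(-2 - 2)) = 5*(9*(-4)) = 5*(-36) = -180)
(-13*6*(-12))*l(-2) = (-13*6*(-12))*(-180) = -78*(-12)*(-180) = 936*(-180) = -168480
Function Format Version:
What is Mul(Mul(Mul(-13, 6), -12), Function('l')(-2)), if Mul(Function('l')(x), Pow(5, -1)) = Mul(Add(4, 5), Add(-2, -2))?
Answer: -168480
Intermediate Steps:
Function('l')(x) = -180 (Function('l')(x) = Mul(5, Mul(Add(4, 5), Add(-2, -2))) = Mul(5, Mul(9, -4)) = Mul(5, -36) = -180)
Mul(Mul(Mul(-13, 6), -12), Function('l')(-2)) = Mul(Mul(Mul(-13, 6), -12), -180) = Mul(Mul(-78, -12), -180) = Mul(936, -180) = -168480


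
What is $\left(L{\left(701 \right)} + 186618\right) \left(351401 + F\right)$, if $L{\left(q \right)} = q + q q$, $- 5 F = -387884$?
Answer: $291155812416$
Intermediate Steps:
$F = \frac{387884}{5}$ ($F = \left(- \frac{1}{5}\right) \left(-387884\right) = \frac{387884}{5} \approx 77577.0$)
$L{\left(q \right)} = q + q^{2}$
$\left(L{\left(701 \right)} + 186618\right) \left(351401 + F\right) = \left(701 \left(1 + 701\right) + 186618\right) \left(351401 + \frac{387884}{5}\right) = \left(701 \cdot 702 + 186618\right) \frac{2144889}{5} = \left(492102 + 186618\right) \frac{2144889}{5} = 678720 \cdot \frac{2144889}{5} = 291155812416$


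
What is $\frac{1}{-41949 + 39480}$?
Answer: $- \frac{1}{2469} \approx -0.00040502$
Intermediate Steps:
$\frac{1}{-41949 + 39480} = \frac{1}{-2469} = - \frac{1}{2469}$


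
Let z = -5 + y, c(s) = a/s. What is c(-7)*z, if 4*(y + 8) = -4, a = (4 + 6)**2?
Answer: 200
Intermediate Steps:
a = 100 (a = 10**2 = 100)
y = -9 (y = -8 + (1/4)*(-4) = -8 - 1 = -9)
c(s) = 100/s
z = -14 (z = -5 - 9 = -14)
c(-7)*z = (100/(-7))*(-14) = (100*(-1/7))*(-14) = -100/7*(-14) = 200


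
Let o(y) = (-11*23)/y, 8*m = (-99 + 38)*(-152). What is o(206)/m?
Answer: -253/238754 ≈ -0.0010597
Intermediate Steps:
m = 1159 (m = ((-99 + 38)*(-152))/8 = (-61*(-152))/8 = (⅛)*9272 = 1159)
o(y) = -253/y
o(206)/m = -253/206/1159 = -253*1/206*(1/1159) = -253/206*1/1159 = -253/238754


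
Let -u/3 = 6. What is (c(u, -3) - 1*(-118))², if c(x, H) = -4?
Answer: 12996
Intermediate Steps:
u = -18 (u = -3*6 = -18)
(c(u, -3) - 1*(-118))² = (-4 - 1*(-118))² = (-4 + 118)² = 114² = 12996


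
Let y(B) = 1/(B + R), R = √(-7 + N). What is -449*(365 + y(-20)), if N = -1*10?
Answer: -68331065/417 + 449*I*√17/417 ≈ -1.6386e+5 + 4.4395*I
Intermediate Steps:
N = -10
R = I*√17 (R = √(-7 - 10) = √(-17) = I*√17 ≈ 4.1231*I)
y(B) = 1/(B + I*√17)
-449*(365 + y(-20)) = -449*(365 + 1/(-20 + I*√17)) = -163885 - 449/(-20 + I*√17)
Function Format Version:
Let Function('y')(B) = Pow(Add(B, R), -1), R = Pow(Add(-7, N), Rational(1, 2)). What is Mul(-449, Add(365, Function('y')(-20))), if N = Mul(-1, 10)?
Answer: Add(Rational(-68331065, 417), Mul(Rational(449, 417), I, Pow(17, Rational(1, 2)))) ≈ Add(-1.6386e+5, Mul(4.4395, I))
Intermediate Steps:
N = -10
R = Mul(I, Pow(17, Rational(1, 2))) (R = Pow(Add(-7, -10), Rational(1, 2)) = Pow(-17, Rational(1, 2)) = Mul(I, Pow(17, Rational(1, 2))) ≈ Mul(4.1231, I))
Function('y')(B) = Pow(Add(B, Mul(I, Pow(17, Rational(1, 2)))), -1)
Mul(-449, Add(365, Function('y')(-20))) = Mul(-449, Add(365, Pow(Add(-20, Mul(I, Pow(17, Rational(1, 2)))), -1))) = Add(-163885, Mul(-449, Pow(Add(-20, Mul(I, Pow(17, Rational(1, 2)))), -1)))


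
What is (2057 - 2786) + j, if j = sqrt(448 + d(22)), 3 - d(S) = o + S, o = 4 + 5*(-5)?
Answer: -729 + 15*sqrt(2) ≈ -707.79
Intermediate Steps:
o = -21 (o = 4 - 25 = -21)
d(S) = 24 - S (d(S) = 3 - (-21 + S) = 3 + (21 - S) = 24 - S)
j = 15*sqrt(2) (j = sqrt(448 + (24 - 1*22)) = sqrt(448 + (24 - 22)) = sqrt(448 + 2) = sqrt(450) = 15*sqrt(2) ≈ 21.213)
(2057 - 2786) + j = (2057 - 2786) + 15*sqrt(2) = -729 + 15*sqrt(2)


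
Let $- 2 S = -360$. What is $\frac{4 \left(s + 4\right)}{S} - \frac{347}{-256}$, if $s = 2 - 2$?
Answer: $\frac{16639}{11520} \approx 1.4444$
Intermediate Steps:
$s = 0$ ($s = 2 - 2 = 0$)
$S = 180$ ($S = \left(- \frac{1}{2}\right) \left(-360\right) = 180$)
$\frac{4 \left(s + 4\right)}{S} - \frac{347}{-256} = \frac{4 \left(0 + 4\right)}{180} - \frac{347}{-256} = 4 \cdot 4 \cdot \frac{1}{180} - - \frac{347}{256} = 16 \cdot \frac{1}{180} + \frac{347}{256} = \frac{4}{45} + \frac{347}{256} = \frac{16639}{11520}$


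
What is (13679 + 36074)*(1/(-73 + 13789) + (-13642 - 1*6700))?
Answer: -13881627864863/13716 ≈ -1.0121e+9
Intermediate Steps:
(13679 + 36074)*(1/(-73 + 13789) + (-13642 - 1*6700)) = 49753*(1/13716 + (-13642 - 6700)) = 49753*(1/13716 - 20342) = 49753*(-279010871/13716) = -13881627864863/13716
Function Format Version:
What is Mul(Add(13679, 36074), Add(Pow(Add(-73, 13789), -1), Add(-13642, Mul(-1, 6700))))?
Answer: Rational(-13881627864863, 13716) ≈ -1.0121e+9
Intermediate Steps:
Mul(Add(13679, 36074), Add(Pow(Add(-73, 13789), -1), Add(-13642, Mul(-1, 6700)))) = Mul(49753, Add(Pow(13716, -1), Add(-13642, -6700))) = Mul(49753, Add(Rational(1, 13716), -20342)) = Mul(49753, Rational(-279010871, 13716)) = Rational(-13881627864863, 13716)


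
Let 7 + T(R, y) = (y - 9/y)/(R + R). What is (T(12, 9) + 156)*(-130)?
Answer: -58240/3 ≈ -19413.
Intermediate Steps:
T(R, y) = -7 + (y - 9/y)/(2*R) (T(R, y) = -7 + (y - 9/y)/(R + R) = -7 + (y - 9/y)/((2*R)) = -7 + (y - 9/y)*(1/(2*R)) = -7 + (y - 9/y)/(2*R))
(T(12, 9) + 156)*(-130) = ((-7 + (½)*9/12 - 9/2/(12*9)) + 156)*(-130) = ((-7 + (½)*9*(1/12) - 9/2*1/12*⅑) + 156)*(-130) = ((-7 + 3/8 - 1/24) + 156)*(-130) = (-20/3 + 156)*(-130) = (448/3)*(-130) = -58240/3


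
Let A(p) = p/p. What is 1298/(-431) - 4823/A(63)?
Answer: -2080011/431 ≈ -4826.0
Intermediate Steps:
A(p) = 1
1298/(-431) - 4823/A(63) = 1298/(-431) - 4823/1 = 1298*(-1/431) - 4823*1 = -1298/431 - 4823 = -2080011/431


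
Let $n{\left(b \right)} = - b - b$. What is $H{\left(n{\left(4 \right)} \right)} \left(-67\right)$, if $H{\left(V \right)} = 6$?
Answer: $-402$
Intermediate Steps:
$n{\left(b \right)} = - 2 b$
$H{\left(n{\left(4 \right)} \right)} \left(-67\right) = 6 \left(-67\right) = -402$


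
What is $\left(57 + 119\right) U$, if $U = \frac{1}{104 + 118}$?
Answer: $\frac{88}{111} \approx 0.79279$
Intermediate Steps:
$U = \frac{1}{222} \approx 0.0045045$
$\left(57 + 119\right) U = \left(57 + 119\right) \frac{1}{222} = 176 \cdot \frac{1}{222} = \frac{88}{111}$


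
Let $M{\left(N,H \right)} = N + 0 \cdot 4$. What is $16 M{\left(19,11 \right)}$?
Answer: $304$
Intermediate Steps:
$M{\left(N,H \right)} = N$ ($M{\left(N,H \right)} = N + 0 = N$)
$16 M{\left(19,11 \right)} = 16 \cdot 19 = 304$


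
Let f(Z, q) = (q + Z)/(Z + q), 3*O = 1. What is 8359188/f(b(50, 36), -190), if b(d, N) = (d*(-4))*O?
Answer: 8359188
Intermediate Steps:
O = ⅓ (O = (⅓)*1 = ⅓ ≈ 0.33333)
b(d, N) = -4*d/3 (b(d, N) = (d*(-4))*(⅓) = -4*d*(⅓) = -4*d/3)
f(Z, q) = 1 (f(Z, q) = (Z + q)/(Z + q) = 1)
8359188/f(b(50, 36), -190) = 8359188/1 = 8359188*1 = 8359188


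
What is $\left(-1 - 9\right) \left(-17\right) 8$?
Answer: $1360$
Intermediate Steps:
$\left(-1 - 9\right) \left(-17\right) 8 = \left(-10\right) \left(-17\right) 8 = 170 \cdot 8 = 1360$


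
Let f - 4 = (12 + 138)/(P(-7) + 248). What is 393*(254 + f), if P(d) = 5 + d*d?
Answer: 15339969/151 ≈ 1.0159e+5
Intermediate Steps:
P(d) = 5 + d**2
f = 679/151 (f = 4 + (12 + 138)/((5 + (-7)**2) + 248) = 4 + 150/((5 + 49) + 248) = 4 + 150/(54 + 248) = 4 + 150/302 = 4 + 150*(1/302) = 4 + 75/151 = 679/151 ≈ 4.4967)
393*(254 + f) = 393*(254 + 679/151) = 393*(39033/151) = 15339969/151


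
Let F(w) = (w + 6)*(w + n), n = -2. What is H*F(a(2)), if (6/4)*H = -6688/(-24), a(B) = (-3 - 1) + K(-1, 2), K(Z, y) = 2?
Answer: -26752/9 ≈ -2972.4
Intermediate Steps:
a(B) = -2 (a(B) = (-3 - 1) + 2 = -4 + 2 = -2)
F(w) = (-2 + w)*(6 + w) (F(w) = (w + 6)*(w - 2) = (6 + w)*(-2 + w) = (-2 + w)*(6 + w))
H = 1672/9 (H = 2*(-6688/(-24))/3 = 2*(-6688*(-1)/24)/3 = 2*(-304*(-11/12))/3 = (⅔)*(836/3) = 1672/9 ≈ 185.78)
H*F(a(2)) = 1672*(-12 + (-2)² + 4*(-2))/9 = 1672*(-12 + 4 - 8)/9 = (1672/9)*(-16) = -26752/9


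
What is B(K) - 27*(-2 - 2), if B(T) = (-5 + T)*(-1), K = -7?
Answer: 120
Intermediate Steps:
B(T) = 5 - T
B(K) - 27*(-2 - 2) = (5 - 1*(-7)) - 27*(-2 - 2) = (5 + 7) - (-108) = 12 - 27*(-4) = 12 + 108 = 120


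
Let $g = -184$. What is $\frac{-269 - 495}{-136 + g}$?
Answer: $\frac{191}{80} \approx 2.3875$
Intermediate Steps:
$\frac{-269 - 495}{-136 + g} = \frac{-269 - 495}{-136 - 184} = - \frac{764}{-320} = \left(-764\right) \left(- \frac{1}{320}\right) = \frac{191}{80}$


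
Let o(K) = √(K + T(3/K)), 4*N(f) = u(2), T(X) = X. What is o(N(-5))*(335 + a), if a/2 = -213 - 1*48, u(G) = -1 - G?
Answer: -187*I*√19/2 ≈ -407.56*I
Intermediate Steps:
N(f) = -¾ (N(f) = (-1 - 1*2)/4 = (-1 - 2)/4 = (¼)*(-3) = -¾)
o(K) = √(K + 3/K)
a = -522 (a = 2*(-213 - 1*48) = 2*(-213 - 48) = 2*(-261) = -522)
o(N(-5))*(335 + a) = √(-¾ + 3/(-¾))*(335 - 522) = √(-¾ + 3*(-4/3))*(-187) = √(-¾ - 4)*(-187) = √(-19/4)*(-187) = (I*√19/2)*(-187) = -187*I*√19/2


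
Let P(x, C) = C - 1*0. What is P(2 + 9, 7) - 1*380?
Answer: -373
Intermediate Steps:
P(x, C) = C (P(x, C) = C + 0 = C)
P(2 + 9, 7) - 1*380 = 7 - 1*380 = 7 - 380 = -373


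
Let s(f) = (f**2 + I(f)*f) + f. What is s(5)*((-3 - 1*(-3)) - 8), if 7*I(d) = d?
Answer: -1880/7 ≈ -268.57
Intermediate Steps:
I(d) = d/7
s(f) = f + 8*f**2/7 (s(f) = (f**2 + (f/7)*f) + f = (f**2 + f**2/7) + f = 8*f**2/7 + f = f + 8*f**2/7)
s(5)*((-3 - 1*(-3)) - 8) = ((1/7)*5*(7 + 8*5))*((-3 - 1*(-3)) - 8) = ((1/7)*5*(7 + 40))*((-3 + 3) - 8) = ((1/7)*5*47)*(0 - 8) = (235/7)*(-8) = -1880/7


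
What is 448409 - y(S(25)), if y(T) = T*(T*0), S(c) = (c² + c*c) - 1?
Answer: 448409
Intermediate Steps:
S(c) = -1 + 2*c² (S(c) = (c² + c²) - 1 = 2*c² - 1 = -1 + 2*c²)
y(T) = 0 (y(T) = T*0 = 0)
448409 - y(S(25)) = 448409 - 1*0 = 448409 + 0 = 448409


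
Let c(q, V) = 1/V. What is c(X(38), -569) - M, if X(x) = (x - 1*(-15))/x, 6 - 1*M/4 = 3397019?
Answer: 7731601587/569 ≈ 1.3588e+7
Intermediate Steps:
M = -13588052 (M = 24 - 4*3397019 = 24 - 13588076 = -13588052)
X(x) = (15 + x)/x (X(x) = (x + 15)/x = (15 + x)/x)
c(X(38), -569) - M = 1/(-569) - 1*(-13588052) = -1/569 + 13588052 = 7731601587/569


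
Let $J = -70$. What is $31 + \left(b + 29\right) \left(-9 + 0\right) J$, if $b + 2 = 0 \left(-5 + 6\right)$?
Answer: $17041$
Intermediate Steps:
$b = -2$ ($b = -2 + 0 \left(-5 + 6\right) = -2 + 0 \cdot 1 = -2 + 0 = -2$)
$31 + \left(b + 29\right) \left(-9 + 0\right) J = 31 + \left(-2 + 29\right) \left(-9 + 0\right) \left(-70\right) = 31 + 27 \left(-9\right) \left(-70\right) = 31 - -17010 = 31 + 17010 = 17041$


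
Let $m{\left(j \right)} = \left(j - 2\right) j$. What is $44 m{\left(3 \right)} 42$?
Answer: $5544$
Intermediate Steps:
$m{\left(j \right)} = j \left(-2 + j\right)$ ($m{\left(j \right)} = \left(-2 + j\right) j = j \left(-2 + j\right)$)
$44 m{\left(3 \right)} 42 = 44 \cdot 3 \left(-2 + 3\right) 42 = 44 \cdot 3 \cdot 1 \cdot 42 = 44 \cdot 3 \cdot 42 = 132 \cdot 42 = 5544$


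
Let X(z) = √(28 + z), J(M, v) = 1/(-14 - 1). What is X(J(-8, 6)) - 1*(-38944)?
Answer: 38944 + √6285/15 ≈ 38949.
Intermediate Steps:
J(M, v) = -1/15 (J(M, v) = 1/(-15) = -1/15)
X(J(-8, 6)) - 1*(-38944) = √(28 - 1/15) - 1*(-38944) = √(419/15) + 38944 = √6285/15 + 38944 = 38944 + √6285/15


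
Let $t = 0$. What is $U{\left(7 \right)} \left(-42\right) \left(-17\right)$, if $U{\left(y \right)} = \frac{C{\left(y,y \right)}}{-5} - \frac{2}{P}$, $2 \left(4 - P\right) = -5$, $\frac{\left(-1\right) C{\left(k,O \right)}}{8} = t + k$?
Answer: $\frac{505512}{65} \approx 7777.1$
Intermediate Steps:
$C{\left(k,O \right)} = - 8 k$ ($C{\left(k,O \right)} = - 8 \left(0 + k\right) = - 8 k$)
$P = \frac{13}{2}$ ($P = 4 - - \frac{5}{2} = 4 + \frac{5}{2} = \frac{13}{2} \approx 6.5$)
$U{\left(y \right)} = - \frac{4}{13} + \frac{8 y}{5}$ ($U{\left(y \right)} = \frac{\left(-8\right) y}{-5} - \frac{2}{\frac{13}{2}} = - 8 y \left(- \frac{1}{5}\right) - \frac{4}{13} = \frac{8 y}{5} - \frac{4}{13} = - \frac{4}{13} + \frac{8 y}{5}$)
$U{\left(7 \right)} \left(-42\right) \left(-17\right) = \left(- \frac{4}{13} + \frac{8}{5} \cdot 7\right) \left(-42\right) \left(-17\right) = \left(- \frac{4}{13} + \frac{56}{5}\right) \left(-42\right) \left(-17\right) = \frac{708}{65} \left(-42\right) \left(-17\right) = \left(- \frac{29736}{65}\right) \left(-17\right) = \frac{505512}{65}$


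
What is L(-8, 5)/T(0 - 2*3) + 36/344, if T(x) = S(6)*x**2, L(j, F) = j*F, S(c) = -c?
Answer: 673/2322 ≈ 0.28984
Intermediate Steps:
L(j, F) = F*j
T(x) = -6*x**2 (T(x) = (-1*6)*x**2 = -6*x**2)
L(-8, 5)/T(0 - 2*3) + 36/344 = (5*(-8))/((-6*(0 - 2*3)**2)) + 36/344 = -40*(-1/(6*(0 - 6)**2)) + 36*(1/344) = -40/((-6*(-6)**2)) + 9/86 = -40/((-6*36)) + 9/86 = -40/(-216) + 9/86 = -40*(-1/216) + 9/86 = 5/27 + 9/86 = 673/2322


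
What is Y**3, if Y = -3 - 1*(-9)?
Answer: 216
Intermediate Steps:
Y = 6 (Y = -3 + 9 = 6)
Y**3 = 6**3 = 216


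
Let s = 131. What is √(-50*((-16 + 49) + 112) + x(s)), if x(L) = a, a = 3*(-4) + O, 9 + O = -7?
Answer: I*√7278 ≈ 85.311*I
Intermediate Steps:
O = -16 (O = -9 - 7 = -16)
a = -28 (a = 3*(-4) - 16 = -12 - 16 = -28)
x(L) = -28
√(-50*((-16 + 49) + 112) + x(s)) = √(-50*((-16 + 49) + 112) - 28) = √(-50*(33 + 112) - 28) = √(-50*145 - 28) = √(-7250 - 28) = √(-7278) = I*√7278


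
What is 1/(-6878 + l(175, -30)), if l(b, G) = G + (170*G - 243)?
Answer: -1/12251 ≈ -8.1626e-5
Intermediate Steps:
l(b, G) = -243 + 171*G (l(b, G) = G + (-243 + 170*G) = -243 + 171*G)
1/(-6878 + l(175, -30)) = 1/(-6878 + (-243 + 171*(-30))) = 1/(-6878 + (-243 - 5130)) = 1/(-6878 - 5373) = 1/(-12251) = -1/12251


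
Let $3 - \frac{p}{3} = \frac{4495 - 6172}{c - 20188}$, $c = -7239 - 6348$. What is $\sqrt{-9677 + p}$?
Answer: $\frac{i \sqrt{441157878581}}{6755} \approx 98.327 i$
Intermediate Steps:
$c = -13587$
$p = \frac{298944}{33775}$ ($p = 9 - 3 \frac{4495 - 6172}{-13587 - 20188} = 9 - 3 \left(- \frac{1677}{-33775}\right) = 9 - 3 \left(\left(-1677\right) \left(- \frac{1}{33775}\right)\right) = 9 - \frac{5031}{33775} = \frac{298944}{33775} \approx 8.851$)
$\sqrt{-9677 + p} = \sqrt{-9677 + \frac{298944}{33775}} = \sqrt{- \frac{326541731}{33775}} = \frac{i \sqrt{441157878581}}{6755}$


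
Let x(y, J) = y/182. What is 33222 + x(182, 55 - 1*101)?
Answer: 33223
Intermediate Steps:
x(y, J) = y/182 (x(y, J) = y*(1/182) = y/182)
33222 + x(182, 55 - 1*101) = 33222 + (1/182)*182 = 33222 + 1 = 33223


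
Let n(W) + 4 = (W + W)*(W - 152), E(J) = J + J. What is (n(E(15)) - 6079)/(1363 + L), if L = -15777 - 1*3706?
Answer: 13403/18120 ≈ 0.73968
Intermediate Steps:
E(J) = 2*J
L = -19483 (L = -15777 - 3706 = -19483)
n(W) = -4 + 2*W*(-152 + W) (n(W) = -4 + (W + W)*(W - 152) = -4 + (2*W)*(-152 + W) = -4 + 2*W*(-152 + W))
(n(E(15)) - 6079)/(1363 + L) = ((-4 - 608*15 + 2*(2*15)²) - 6079)/(1363 - 19483) = ((-4 - 304*30 + 2*30²) - 6079)/(-18120) = ((-4 - 9120 + 2*900) - 6079)*(-1/18120) = ((-4 - 9120 + 1800) - 6079)*(-1/18120) = (-7324 - 6079)*(-1/18120) = -13403*(-1/18120) = 13403/18120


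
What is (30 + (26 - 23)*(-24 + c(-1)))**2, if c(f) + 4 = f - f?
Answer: 2916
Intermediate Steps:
c(f) = -4 (c(f) = -4 + (f - f) = -4 + 0 = -4)
(30 + (26 - 23)*(-24 + c(-1)))**2 = (30 + (26 - 23)*(-24 - 4))**2 = (30 + 3*(-28))**2 = (30 - 84)**2 = (-54)**2 = 2916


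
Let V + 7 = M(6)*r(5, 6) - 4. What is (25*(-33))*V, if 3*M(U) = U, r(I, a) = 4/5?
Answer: 7755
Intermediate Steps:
r(I, a) = 4/5 (r(I, a) = 4*(1/5) = 4/5)
M(U) = U/3
V = -47/5 (V = -7 + (((1/3)*6)*(4/5) - 4) = -7 + (2*(4/5) - 4) = -7 + (8/5 - 4) = -7 - 12/5 = -47/5 ≈ -9.4000)
(25*(-33))*V = (25*(-33))*(-47/5) = -825*(-47/5) = 7755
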